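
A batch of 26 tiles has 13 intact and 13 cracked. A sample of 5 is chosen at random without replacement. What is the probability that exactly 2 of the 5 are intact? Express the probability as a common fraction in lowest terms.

39/115

There are C(26,5) = 65780 ways to choose 5 from 26.
Selections with exactly 2 intact: choose 2 of the 13 intact and 3 of the 13 cracked, C(13,2)·C(13,3) = 78·286 = 22308.
Probability = 22308/65780 = 39/115.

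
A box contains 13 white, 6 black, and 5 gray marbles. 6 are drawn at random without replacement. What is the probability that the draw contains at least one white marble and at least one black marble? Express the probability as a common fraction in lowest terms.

There are C(24,6) = 134596 possible draws.
By inclusion-exclusion on the complements, draws missing all white or all black: C(11,6) + C(18,6) − C(5,6) = 462 + 18564 − 0 = 19026.
So draws with at least one of each: 134596 − 19026 = 115570, probability 115570/134596 = 8255/9614.

8255/9614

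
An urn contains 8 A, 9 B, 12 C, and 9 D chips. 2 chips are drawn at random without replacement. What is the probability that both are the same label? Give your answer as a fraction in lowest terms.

166/703

There are C(38,2) = 703 ways to draw 2 chips.
All same label: C(8,2) + C(9,2) + C(12,2) + C(9,2) = 28 + 36 + 66 + 36 = 166.
Probability = 166/703.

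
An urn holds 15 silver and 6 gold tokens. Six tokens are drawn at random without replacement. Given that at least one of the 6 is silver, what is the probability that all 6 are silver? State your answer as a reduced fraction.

455/4933

Work in counts. Selections with at least one silver: C(21,6) − C(6,6) = 54264 − 1 = 54263.
Of those, selections where all 6 are silver: C(15,6) = 5005.
Conditional probability = 5005/54263 = 455/4933.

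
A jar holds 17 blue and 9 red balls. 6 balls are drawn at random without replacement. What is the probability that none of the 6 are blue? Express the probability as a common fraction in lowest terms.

There are C(26,6) = 230230 possible selections.
Selections with no blue (all red): C(9,6) = 84.
Probability = 84/230230 = 6/16445.

6/16445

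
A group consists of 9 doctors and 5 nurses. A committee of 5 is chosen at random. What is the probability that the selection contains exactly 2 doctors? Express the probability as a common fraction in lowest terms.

180/1001

The sample space is all 5-subsets of the 14: C(14,5) = 2002.
Selections with exactly 2 doctors: choose 2 of the 9 doctors and 3 of the 5 nurses, C(9,2)·C(5,3) = 36·10 = 360.
Probability = 360/2002 = 180/1001.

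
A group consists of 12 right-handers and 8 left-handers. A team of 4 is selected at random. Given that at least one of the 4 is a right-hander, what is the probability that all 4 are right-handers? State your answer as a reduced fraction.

99/955

Work in counts. Selections with at least one right-hander: C(20,4) − C(8,4) = 4845 − 70 = 4775.
Of those, selections where all 4 are right-handers: C(12,4) = 495.
Conditional probability = 495/4775 = 99/955.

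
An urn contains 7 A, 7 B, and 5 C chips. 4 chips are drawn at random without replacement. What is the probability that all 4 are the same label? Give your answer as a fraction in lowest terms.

25/1292

There are C(19,4) = 3876 ways to draw 4 chips.
All same label: C(7,4) + C(7,4) + C(5,4) = 35 + 35 + 5 = 75.
Probability = 75/3876 = 25/1292.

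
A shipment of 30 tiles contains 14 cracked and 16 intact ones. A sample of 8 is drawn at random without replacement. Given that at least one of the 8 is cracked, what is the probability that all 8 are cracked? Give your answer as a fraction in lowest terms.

Work in counts. Selections with at least one cracked: C(30,8) − C(16,8) = 5852925 − 12870 = 5840055.
Of those, selections where all 8 are cracked: C(14,8) = 3003.
Conditional probability = 3003/5840055 = 77/149745.

77/149745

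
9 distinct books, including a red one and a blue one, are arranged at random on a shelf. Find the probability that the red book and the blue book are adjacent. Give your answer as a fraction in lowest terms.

There are 9! = 362880 arrangements.
Treat the red book and the blue book as a block: 8! arrangements of the blocks × 2 orders within the block = 2·40320 = 80640.
Probability = 80640/362880 = 2/9.

2/9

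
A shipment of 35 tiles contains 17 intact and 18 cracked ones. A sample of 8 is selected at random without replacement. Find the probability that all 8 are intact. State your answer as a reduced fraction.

13/12586

There are C(35,8) = 23535820 possible selections.
Selections with all intact: C(17,8) = 24310.
Probability = 24310/23535820 = 13/12586.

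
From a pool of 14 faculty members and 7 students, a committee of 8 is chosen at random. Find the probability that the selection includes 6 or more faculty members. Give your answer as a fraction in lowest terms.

143/323

There are C(21,8) = 203490 ways to choose the 8.
Favorable selections (6 or more faculty members): C(14,6)·C(7,2) + C(14,7)·C(7,1) + C(14,8)·C(7,0) = 63063 + 24024 + 3003 = 90090.
Probability = 90090/203490 = 143/323.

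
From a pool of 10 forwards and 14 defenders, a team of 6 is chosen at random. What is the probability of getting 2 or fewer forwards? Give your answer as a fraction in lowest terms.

Total selections: C(24,6) = 134596.
Favorable selections (2 or fewer forwards): C(10,0)·C(14,6) + C(10,1)·C(14,5) + C(10,2)·C(14,4) = 3003 + 20020 + 45045 = 68068.
Probability = 68068/134596 = 221/437.

221/437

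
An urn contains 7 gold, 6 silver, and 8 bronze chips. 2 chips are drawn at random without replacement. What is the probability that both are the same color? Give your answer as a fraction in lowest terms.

There are C(21,2) = 210 ways to draw 2 chips.
All same color: C(7,2) + C(6,2) + C(8,2) = 21 + 15 + 28 = 64.
Probability = 64/210 = 32/105.

32/105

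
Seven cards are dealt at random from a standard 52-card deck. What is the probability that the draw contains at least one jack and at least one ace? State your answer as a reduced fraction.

There are C(52,7) = 133784560 possible draws.
By inclusion-exclusion on the complements, draws missing all jacks or all aces: C(48,7) + C(48,7) − C(44,7) = 73629072 + 73629072 − 38320568 = 108937576.
So draws with at least one of each: 133784560 − 108937576 = 24846984, probability 24846984/133784560 = 3105873/16723070.

3105873/16723070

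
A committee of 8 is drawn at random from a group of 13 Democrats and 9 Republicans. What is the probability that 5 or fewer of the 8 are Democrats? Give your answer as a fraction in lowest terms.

2437/3230

There are C(22,8) = 319770 ways to choose the 8.
Count the complement (more than 5 Democrats): C(13,6)·C(9,2) + C(13,7)·C(9,1) + C(13,8)·C(9,0) = 61776 + 15444 + 1287 = 78507.
Probability = 1 − 78507/319770 = 241263/319770 = 2437/3230.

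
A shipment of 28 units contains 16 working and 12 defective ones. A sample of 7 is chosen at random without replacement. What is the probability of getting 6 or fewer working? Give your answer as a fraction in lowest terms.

There are C(28,7) = 1184040 ways to choose the 7.
Favorable selections (6 or fewer working): C(16,0)·C(12,7) + C(16,1)·C(12,6) + C(16,2)·C(12,5) + C(16,3)·C(12,4) + C(16,4)·C(12,3) + C(16,5)·C(12,2) + C(16,6)·C(12,1) = 792 + 14784 + 95040 + 277200 + 400400 + 288288 + 96096 = 1172600.
Probability = 1172600/1184040 = 205/207.

205/207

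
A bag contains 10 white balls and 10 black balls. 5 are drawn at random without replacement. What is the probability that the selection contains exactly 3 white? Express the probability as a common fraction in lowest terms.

225/646

There are C(20,5) = 15504 ways to choose 5 from 20.
Selections with exactly 3 white: choose 3 of the 10 white and 2 of the 10 black, C(10,3)·C(10,2) = 120·45 = 5400.
Probability = 5400/15504 = 225/646.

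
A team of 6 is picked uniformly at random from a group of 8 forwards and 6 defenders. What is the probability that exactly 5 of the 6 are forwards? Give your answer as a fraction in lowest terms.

16/143

The sample space is all 6-subsets of the 14: C(14,6) = 3003.
Selections with exactly 5 forwards: choose 5 of the 8 forwards and 1 of the 6 defenders, C(8,5)·C(6,1) = 56·6 = 336.
Probability = 336/3003 = 16/143.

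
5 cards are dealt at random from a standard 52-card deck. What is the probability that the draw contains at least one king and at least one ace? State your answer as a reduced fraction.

There are C(52,5) = 2598960 possible draws.
By inclusion-exclusion on the complements, draws missing all kings or all aces: C(48,5) + C(48,5) − C(44,5) = 1712304 + 1712304 − 1086008 = 2338600.
So draws with at least one of each: 2598960 − 2338600 = 260360, probability 260360/2598960 = 6509/64974.

6509/64974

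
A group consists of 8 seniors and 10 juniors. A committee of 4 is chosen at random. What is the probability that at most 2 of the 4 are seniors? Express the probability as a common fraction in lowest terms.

27/34

Total selections: C(18,4) = 3060.
Count the complement (more than 2 seniors): C(8,3)·C(10,1) + C(8,4)·C(10,0) = 560 + 70 = 630.
Probability = 1 − 630/3060 = 2430/3060 = 27/34.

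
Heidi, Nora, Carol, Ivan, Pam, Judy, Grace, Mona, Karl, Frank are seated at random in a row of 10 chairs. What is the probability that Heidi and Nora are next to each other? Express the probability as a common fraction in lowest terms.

1/5

There are 10! = 3628800 arrangements.
Treat Heidi and Nora as a block: 9! arrangements of the blocks × 2 orders within the block = 2·362880 = 725760.
Probability = 725760/3628800 = 1/5.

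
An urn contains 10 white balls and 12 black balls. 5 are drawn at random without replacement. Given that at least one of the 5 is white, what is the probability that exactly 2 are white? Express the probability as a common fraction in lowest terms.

Work in counts. Selections with at least one white: C(22,5) − C(12,5) = 26334 − 792 = 25542.
Of those, selections where exactly 2 are white: C(10,2)·C(12,3) = 45·220 = 9900.
Conditional probability = 9900/25542 = 50/129.

50/129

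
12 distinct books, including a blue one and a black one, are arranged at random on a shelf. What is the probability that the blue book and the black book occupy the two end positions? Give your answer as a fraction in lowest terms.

1/66

There are 12! = 479001600 arrangements.
Place the blue book and the black book at the ends in 2 ways, arrange the remaining 10 in 10! = 3628800 ways: 2·3628800 = 7257600.
Probability = 7257600/479001600 = 1/66.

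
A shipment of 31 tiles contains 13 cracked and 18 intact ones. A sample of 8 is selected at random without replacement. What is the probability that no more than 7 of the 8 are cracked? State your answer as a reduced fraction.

Total selections: C(31,8) = 7888725.
The complement is exactly 8 cracked: C(13,8)·C(18,0) = 1287.
Probability = 1 − 1287/7888725 = 7887438/7888725 = 67414/67425.

67414/67425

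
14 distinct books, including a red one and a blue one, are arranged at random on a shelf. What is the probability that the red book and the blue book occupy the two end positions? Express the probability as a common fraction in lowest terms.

1/91

There are 14! = 87178291200 arrangements.
Place the red book and the blue book at the ends in 2 ways, arrange the remaining 12 in 12! = 479001600 ways: 2·479001600 = 958003200.
Probability = 958003200/87178291200 = 1/91.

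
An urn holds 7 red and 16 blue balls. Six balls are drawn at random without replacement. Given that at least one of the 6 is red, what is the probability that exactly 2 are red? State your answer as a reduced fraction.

Work in counts. Selections with at least one red: C(23,6) − C(16,6) = 100947 − 8008 = 92939.
Of those, selections where exactly 2 are red: C(7,2)·C(16,4) = 21·1820 = 38220.
Conditional probability = 38220/92939 = 5460/13277.

5460/13277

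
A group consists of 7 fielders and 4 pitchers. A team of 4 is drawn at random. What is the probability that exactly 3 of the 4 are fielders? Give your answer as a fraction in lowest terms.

There are C(11,4) = 330 ways to choose 4 from 11.
Selections with exactly 3 fielders: choose 3 of the 7 fielders and 1 of the 4 pitchers, C(7,3)·C(4,1) = 35·4 = 140.
Probability = 140/330 = 14/33.

14/33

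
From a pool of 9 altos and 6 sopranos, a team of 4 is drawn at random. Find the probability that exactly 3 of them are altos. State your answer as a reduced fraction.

24/65

Total number of selections: C(15,4) = 1365.
Selections with exactly 3 altos: choose 3 of the 9 altos and 1 of the 6 sopranos, C(9,3)·C(6,1) = 84·6 = 504.
Probability = 504/1365 = 24/65.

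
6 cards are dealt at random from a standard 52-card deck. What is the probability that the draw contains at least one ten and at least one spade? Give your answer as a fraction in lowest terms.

6772177/20358520

There are C(52,6) = 20358520 possible draws.
By inclusion-exclusion on the complements, draws missing all tens or all spades: C(48,6) + C(39,6) − C(36,6) = 12271512 + 3262623 − 1947792 = 13586343.
So draws with at least one of each: 20358520 − 13586343 = 6772177, probability 6772177/20358520.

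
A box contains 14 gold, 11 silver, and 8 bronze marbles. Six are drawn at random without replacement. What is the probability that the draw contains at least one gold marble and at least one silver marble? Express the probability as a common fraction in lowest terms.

There are C(33,6) = 1107568 possible draws.
By inclusion-exclusion on the complements, draws missing all gold or all silver: C(19,6) + C(22,6) − C(8,6) = 27132 + 74613 − 28 = 101717.
So draws with at least one of each: 1107568 − 101717 = 1005851, probability 1005851/1107568 = 13063/14384.

13063/14384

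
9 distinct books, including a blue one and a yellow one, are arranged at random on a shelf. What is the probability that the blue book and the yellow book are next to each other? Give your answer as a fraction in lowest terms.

2/9

There are 9! = 362880 arrangements.
Treat the blue book and the yellow book as a block: 8! arrangements of the blocks × 2 orders within the block = 2·40320 = 80640.
Probability = 80640/362880 = 2/9.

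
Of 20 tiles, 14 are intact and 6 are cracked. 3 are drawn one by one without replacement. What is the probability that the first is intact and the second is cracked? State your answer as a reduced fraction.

Multiply the conditional probabilities at each draw: 14/20 · 6/19 = 84/380 = 21/95.

21/95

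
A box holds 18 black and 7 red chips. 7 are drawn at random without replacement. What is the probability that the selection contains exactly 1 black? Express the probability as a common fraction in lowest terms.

Total number of selections: C(25,7) = 480700.
Selections with exactly 1 black: choose 1 of the 18 black and 6 of the 7 red, C(18,1)·C(7,6) = 18·7 = 126.
Probability = 126/480700 = 63/240350.

63/240350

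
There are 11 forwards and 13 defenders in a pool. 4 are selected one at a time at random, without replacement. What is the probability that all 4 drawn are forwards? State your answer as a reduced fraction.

5/161

Multiply the conditional probabilities at each draw: 11/24 · 10/23 · 9/22 · 8/21 = 7920/255024 = 5/161.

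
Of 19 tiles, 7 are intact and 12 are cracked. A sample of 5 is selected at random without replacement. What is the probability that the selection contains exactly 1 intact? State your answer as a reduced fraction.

385/1292

The sample space is all 5-subsets of the 19: C(19,5) = 11628.
Selections with exactly 1 intact: choose 1 of the 7 intact and 4 of the 12 cracked, C(7,1)·C(12,4) = 7·495 = 3465.
Probability = 3465/11628 = 385/1292.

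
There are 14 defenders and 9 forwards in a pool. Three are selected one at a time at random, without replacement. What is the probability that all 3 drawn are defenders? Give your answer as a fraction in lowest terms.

52/253

Multiply the conditional probabilities at each draw: 14/23 · 13/22 · 12/21 = 2184/10626 = 52/253.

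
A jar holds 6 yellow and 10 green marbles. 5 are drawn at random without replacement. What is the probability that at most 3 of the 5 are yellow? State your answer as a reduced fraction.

27/28

Total selections: C(16,5) = 4368.
Count the complement (more than 3 yellow): C(6,4)·C(10,1) + C(6,5)·C(10,0) = 150 + 6 = 156.
Probability = 1 − 156/4368 = 4212/4368 = 27/28.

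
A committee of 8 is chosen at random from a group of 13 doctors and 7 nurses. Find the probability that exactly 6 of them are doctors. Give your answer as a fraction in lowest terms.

There are C(20,8) = 125970 ways to choose 8 from 20.
Selections with exactly 6 doctors: choose 6 of the 13 doctors and 2 of the 7 nurses, C(13,6)·C(7,2) = 1716·21 = 36036.
Probability = 36036/125970 = 462/1615.

462/1615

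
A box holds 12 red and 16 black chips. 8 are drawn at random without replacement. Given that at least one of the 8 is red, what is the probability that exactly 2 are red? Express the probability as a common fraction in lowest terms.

1232/7215

Work in counts. Selections with at least one red: C(28,8) − C(16,8) = 3108105 − 12870 = 3095235.
Of those, selections where exactly 2 are red: C(12,2)·C(16,6) = 66·8008 = 528528.
Conditional probability = 528528/3095235 = 1232/7215.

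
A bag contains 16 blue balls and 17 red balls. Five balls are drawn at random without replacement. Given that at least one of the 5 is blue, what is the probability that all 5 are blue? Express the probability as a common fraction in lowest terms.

Work in counts. Selections with at least one blue: C(33,5) − C(17,5) = 237336 − 6188 = 231148.
Of those, selections where all 5 are blue: C(16,5) = 4368.
Conditional probability = 4368/231148 = 1092/57787.

1092/57787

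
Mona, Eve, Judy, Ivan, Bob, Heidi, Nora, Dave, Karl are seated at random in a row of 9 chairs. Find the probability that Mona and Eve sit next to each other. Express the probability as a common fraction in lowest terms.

2/9

There are 9! = 362880 arrangements.
Treat Mona and Eve as a block: 8! arrangements of the blocks × 2 orders within the block = 2·40320 = 80640.
Probability = 80640/362880 = 2/9.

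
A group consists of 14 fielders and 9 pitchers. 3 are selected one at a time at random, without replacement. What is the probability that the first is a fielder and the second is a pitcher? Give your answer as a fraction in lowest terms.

Multiply the conditional probabilities at each draw: 14/23 · 9/22 = 126/506 = 63/253.

63/253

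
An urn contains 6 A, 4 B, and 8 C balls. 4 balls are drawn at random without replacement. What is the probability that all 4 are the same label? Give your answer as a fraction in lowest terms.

There are C(18,4) = 3060 ways to draw 4 balls.
All same label: C(6,4) + C(4,4) + C(8,4) = 15 + 1 + 70 = 86.
Probability = 86/3060 = 43/1530.

43/1530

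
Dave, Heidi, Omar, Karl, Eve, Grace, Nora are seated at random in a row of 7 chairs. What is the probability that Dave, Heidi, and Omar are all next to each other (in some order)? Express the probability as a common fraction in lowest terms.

There are 7! = 5040 arrangements.
Treat the three as one block: 5! placements × 3! orders within the block = 120·6 = 720.
Probability = 720/5040 = 1/7.

1/7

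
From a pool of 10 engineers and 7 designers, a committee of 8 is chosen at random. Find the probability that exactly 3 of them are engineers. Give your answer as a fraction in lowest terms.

Total number of selections: C(17,8) = 24310.
Selections with exactly 3 engineers: choose 3 of the 10 engineers and 5 of the 7 designers, C(10,3)·C(7,5) = 120·21 = 2520.
Probability = 2520/24310 = 252/2431.

252/2431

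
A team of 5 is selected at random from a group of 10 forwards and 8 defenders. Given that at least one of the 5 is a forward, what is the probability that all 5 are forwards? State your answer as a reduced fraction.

Work in counts. Selections with at least one forward: C(18,5) − C(8,5) = 8568 − 56 = 8512.
Of those, selections where all 5 are forwards: C(10,5) = 252.
Conditional probability = 252/8512 = 9/304.

9/304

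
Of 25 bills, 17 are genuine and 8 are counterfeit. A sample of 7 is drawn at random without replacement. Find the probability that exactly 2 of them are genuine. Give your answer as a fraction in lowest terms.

1904/120175

The sample space is all 7-subsets of the 25: C(25,7) = 480700.
Selections with exactly 2 genuine: choose 2 of the 17 genuine and 5 of the 8 counterfeit, C(17,2)·C(8,5) = 136·56 = 7616.
Probability = 7616/480700 = 1904/120175.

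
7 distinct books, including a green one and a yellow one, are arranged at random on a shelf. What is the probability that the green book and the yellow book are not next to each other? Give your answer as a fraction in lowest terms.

There are 7! = 5040 arrangements.
Arrangements with the green book and the yellow book adjacent: 2·6! = 1440.
So not adjacent: 5040 − 1440 = 3600, probability 3600/5040 = 5/7.

5/7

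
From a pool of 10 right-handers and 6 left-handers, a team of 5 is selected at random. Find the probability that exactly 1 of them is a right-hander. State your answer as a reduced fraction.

25/728

There are C(16,5) = 4368 ways to choose 5 from 16.
Selections with exactly 1 right-hander: choose 1 of the 10 right-handers and 4 of the 6 left-handers, C(10,1)·C(6,4) = 10·15 = 150.
Probability = 150/4368 = 25/728.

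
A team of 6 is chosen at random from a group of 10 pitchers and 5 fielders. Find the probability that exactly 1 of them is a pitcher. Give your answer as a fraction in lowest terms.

2/1001

The sample space is all 6-subsets of the 15: C(15,6) = 5005.
Selections with exactly 1 pitcher: choose 1 of the 10 pitchers and 5 of the 5 fielders, C(10,1)·C(5,5) = 10·1 = 10.
Probability = 10/5005 = 2/1001.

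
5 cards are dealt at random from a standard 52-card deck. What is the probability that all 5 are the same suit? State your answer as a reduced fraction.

There are C(52,5) = 2598960 possible 5-card hands.
Hands of one suit: 4 suits × C(13,5) = 4·1287 = 5148.
Probability = 5148/2598960 = 33/16660.

33/16660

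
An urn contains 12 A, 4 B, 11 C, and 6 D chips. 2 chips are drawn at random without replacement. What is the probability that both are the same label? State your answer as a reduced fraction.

71/264

There are C(33,2) = 528 ways to draw 2 chips.
All same label: C(12,2) + C(4,2) + C(11,2) + C(6,2) = 66 + 6 + 55 + 15 = 142.
Probability = 142/528 = 71/264.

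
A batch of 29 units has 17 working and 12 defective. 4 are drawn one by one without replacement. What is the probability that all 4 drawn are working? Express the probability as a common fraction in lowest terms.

Multiply the conditional probabilities at each draw: 17/29 · 16/28 · 15/27 · 14/26 = 57120/570024 = 340/3393.

340/3393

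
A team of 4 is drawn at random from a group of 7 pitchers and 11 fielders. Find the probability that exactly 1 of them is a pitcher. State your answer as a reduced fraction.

Total number of selections: C(18,4) = 3060.
Selections with exactly 1 pitcher: choose 1 of the 7 pitchers and 3 of the 11 fielders, C(7,1)·C(11,3) = 7·165 = 1155.
Probability = 1155/3060 = 77/204.

77/204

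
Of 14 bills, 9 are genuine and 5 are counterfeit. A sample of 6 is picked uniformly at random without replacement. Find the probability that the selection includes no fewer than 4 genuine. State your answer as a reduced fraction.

Total selections: C(14,6) = 3003.
Favorable selections (no fewer than 4 genuine): C(9,4)·C(5,2) + C(9,5)·C(5,1) + C(9,6)·C(5,0) = 1260 + 630 + 84 = 1974.
Probability = 1974/3003 = 94/143.

94/143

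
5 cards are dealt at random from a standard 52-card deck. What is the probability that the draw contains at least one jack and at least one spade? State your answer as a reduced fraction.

229297/866320

There are C(52,5) = 2598960 possible draws.
By inclusion-exclusion on the complements, draws missing all jacks or all spades: C(48,5) + C(39,5) − C(36,5) = 1712304 + 575757 − 376992 = 1911069.
So draws with at least one of each: 2598960 − 1911069 = 687891, probability 687891/2598960 = 229297/866320.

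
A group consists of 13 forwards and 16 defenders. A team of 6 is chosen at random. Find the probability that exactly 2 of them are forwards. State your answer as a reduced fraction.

26/87

Total number of selections: C(29,6) = 475020.
Selections with exactly 2 forwards: choose 2 of the 13 forwards and 4 of the 16 defenders, C(13,2)·C(16,4) = 78·1820 = 141960.
Probability = 141960/475020 = 26/87.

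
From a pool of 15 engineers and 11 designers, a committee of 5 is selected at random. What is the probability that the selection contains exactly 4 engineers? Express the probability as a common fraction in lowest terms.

The sample space is all 5-subsets of the 26: C(26,5) = 65780.
Selections with exactly 4 engineers: choose 4 of the 15 engineers and 1 of the 11 designers, C(15,4)·C(11,1) = 1365·11 = 15015.
Probability = 15015/65780 = 21/92.

21/92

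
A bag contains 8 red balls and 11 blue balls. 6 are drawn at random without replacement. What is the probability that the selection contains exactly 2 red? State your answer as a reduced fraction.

110/323

Total number of selections: C(19,6) = 27132.
Selections with exactly 2 red: choose 2 of the 8 red and 4 of the 11 blue, C(8,2)·C(11,4) = 28·330 = 9240.
Probability = 9240/27132 = 110/323.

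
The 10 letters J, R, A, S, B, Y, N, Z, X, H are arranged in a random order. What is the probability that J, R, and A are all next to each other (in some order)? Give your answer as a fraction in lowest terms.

There are 10! = 3628800 arrangements.
Treat the three as one block: 8! placements × 3! orders within the block = 40320·6 = 241920.
Probability = 241920/3628800 = 1/15.

1/15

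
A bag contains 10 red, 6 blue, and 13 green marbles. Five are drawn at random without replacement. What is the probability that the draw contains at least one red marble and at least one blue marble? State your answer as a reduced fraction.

14953/23751

There are C(29,5) = 118755 possible draws.
By inclusion-exclusion on the complements, draws missing all red or all blue: C(19,5) + C(23,5) − C(13,5) = 11628 + 33649 − 1287 = 43990.
So draws with at least one of each: 118755 − 43990 = 74765, probability 74765/118755 = 14953/23751.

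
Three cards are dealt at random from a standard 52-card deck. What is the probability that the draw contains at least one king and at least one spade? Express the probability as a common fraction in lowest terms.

There are C(52,3) = 22100 possible draws.
By inclusion-exclusion on the complements, draws missing all kings or all spades: C(48,3) + C(39,3) − C(36,3) = 17296 + 9139 − 7140 = 19295.
So draws with at least one of each: 22100 − 19295 = 2805, probability 2805/22100 = 33/260.

33/260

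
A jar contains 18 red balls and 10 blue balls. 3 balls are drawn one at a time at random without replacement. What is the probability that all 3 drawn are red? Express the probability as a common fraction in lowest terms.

68/273

Multiply the conditional probabilities at each draw: 18/28 · 17/27 · 16/26 = 4896/19656 = 68/273.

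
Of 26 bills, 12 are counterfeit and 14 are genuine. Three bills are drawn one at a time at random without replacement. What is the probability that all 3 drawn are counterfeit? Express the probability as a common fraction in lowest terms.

Multiply the conditional probabilities at each draw: 12/26 · 11/25 · 10/24 = 1320/15600 = 11/130.

11/130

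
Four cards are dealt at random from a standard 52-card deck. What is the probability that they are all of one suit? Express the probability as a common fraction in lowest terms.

There are C(52,4) = 270725 possible 4-card hands.
Hands of one suit: 4 suits × C(13,4) = 4·715 = 2860.
Probability = 2860/270725 = 44/4165.

44/4165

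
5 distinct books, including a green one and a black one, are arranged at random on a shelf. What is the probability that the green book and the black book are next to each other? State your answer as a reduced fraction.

There are 5! = 120 arrangements.
Treat the green book and the black book as a block: 4! arrangements of the blocks × 2 orders within the block = 2·24 = 48.
Probability = 48/120 = 2/5.

2/5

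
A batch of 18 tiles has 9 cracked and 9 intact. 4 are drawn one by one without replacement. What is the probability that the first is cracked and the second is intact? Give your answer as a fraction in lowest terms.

Multiply the conditional probabilities at each draw: 9/18 · 9/17 = 81/306 = 9/34.

9/34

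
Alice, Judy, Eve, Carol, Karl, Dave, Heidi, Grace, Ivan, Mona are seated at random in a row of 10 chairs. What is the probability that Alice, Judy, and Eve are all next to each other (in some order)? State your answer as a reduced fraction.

There are 10! = 3628800 arrangements.
Treat the three as one block: 8! placements × 3! orders within the block = 40320·6 = 241920.
Probability = 241920/3628800 = 1/15.

1/15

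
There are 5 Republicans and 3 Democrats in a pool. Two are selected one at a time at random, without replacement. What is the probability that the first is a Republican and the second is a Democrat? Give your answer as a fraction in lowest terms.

Multiply the conditional probabilities at each draw: 5/8 · 3/7 = 15/56.

15/56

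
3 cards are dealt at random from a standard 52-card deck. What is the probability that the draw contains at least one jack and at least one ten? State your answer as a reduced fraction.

There are C(52,3) = 22100 possible draws.
By inclusion-exclusion on the complements, draws missing all jacks or all tens: C(48,3) + C(48,3) − C(44,3) = 17296 + 17296 − 13244 = 21348.
So draws with at least one of each: 22100 − 21348 = 752, probability 752/22100 = 188/5525.

188/5525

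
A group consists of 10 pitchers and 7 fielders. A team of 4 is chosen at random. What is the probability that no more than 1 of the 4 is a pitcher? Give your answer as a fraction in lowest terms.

There are C(17,4) = 2380 ways to choose the 4.
Favorable selections (no more than 1 pitcher): C(10,0)·C(7,4) + C(10,1)·C(7,3) = 35 + 350 = 385.
Probability = 385/2380 = 11/68.

11/68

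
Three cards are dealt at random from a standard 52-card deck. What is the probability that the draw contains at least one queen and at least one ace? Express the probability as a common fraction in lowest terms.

There are C(52,3) = 22100 possible draws.
By inclusion-exclusion on the complements, draws missing all queens or all aces: C(48,3) + C(48,3) − C(44,3) = 17296 + 17296 − 13244 = 21348.
So draws with at least one of each: 22100 − 21348 = 752, probability 752/22100 = 188/5525.

188/5525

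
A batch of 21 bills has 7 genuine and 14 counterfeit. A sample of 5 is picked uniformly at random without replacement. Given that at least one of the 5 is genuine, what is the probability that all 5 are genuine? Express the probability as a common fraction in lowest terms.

3/2621

Work in counts. Selections with at least one genuine: C(21,5) − C(14,5) = 20349 − 2002 = 18347.
Of those, selections where all 5 are genuine: C(7,5) = 21.
Conditional probability = 21/18347 = 3/2621.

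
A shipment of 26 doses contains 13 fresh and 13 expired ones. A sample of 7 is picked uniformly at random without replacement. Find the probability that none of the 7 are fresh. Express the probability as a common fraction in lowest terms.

There are C(26,7) = 657800 possible selections.
Selections with no fresh (all expired): C(13,7) = 1716.
Probability = 1716/657800 = 3/1150.

3/1150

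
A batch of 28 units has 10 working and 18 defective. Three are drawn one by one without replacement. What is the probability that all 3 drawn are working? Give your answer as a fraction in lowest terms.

10/273

Multiply the conditional probabilities at each draw: 10/28 · 9/27 · 8/26 = 720/19656 = 10/273.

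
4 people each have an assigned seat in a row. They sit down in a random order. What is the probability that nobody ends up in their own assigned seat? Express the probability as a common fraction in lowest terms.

3/8

There are 4! = 24 seatings.
By inclusion-exclusion, seatings with no fixed points: C(4,0)·4! − C(4,1)·3! + C(4,2)·2! − C(4,3)·1! + C(4,4)·0! = 9.
Probability = 9/24 = 3/8.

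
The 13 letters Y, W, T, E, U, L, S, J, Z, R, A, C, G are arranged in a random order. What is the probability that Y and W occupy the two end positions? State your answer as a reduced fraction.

There are 13! = 6227020800 arrangements.
Place Y and W at the ends in 2 ways, arrange the remaining 11 in 11! = 39916800 ways: 2·39916800 = 79833600.
Probability = 79833600/6227020800 = 1/78.

1/78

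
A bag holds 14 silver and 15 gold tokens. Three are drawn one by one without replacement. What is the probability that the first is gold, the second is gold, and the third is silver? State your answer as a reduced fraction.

35/261

Multiply the conditional probabilities at each draw: 15/29 · 14/28 · 14/27 = 2940/21924 = 35/261.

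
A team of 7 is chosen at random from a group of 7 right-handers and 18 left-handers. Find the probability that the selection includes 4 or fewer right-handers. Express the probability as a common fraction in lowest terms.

Total selections: C(25,7) = 480700.
Count the complement (more than 4 right-handers): C(7,5)·C(18,2) + C(7,6)·C(18,1) + C(7,7)·C(18,0) = 3213 + 126 + 1 = 3340.
Probability = 1 − 3340/480700 = 477360/480700 = 23868/24035.

23868/24035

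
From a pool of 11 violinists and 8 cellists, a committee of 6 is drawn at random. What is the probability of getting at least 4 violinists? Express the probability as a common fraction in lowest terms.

Total selections: C(19,6) = 27132.
Favorable selections (at least 4 violinists): C(11,4)·C(8,2) + C(11,5)·C(8,1) + C(11,6)·C(8,0) = 9240 + 3696 + 462 = 13398.
Probability = 13398/27132 = 319/646.

319/646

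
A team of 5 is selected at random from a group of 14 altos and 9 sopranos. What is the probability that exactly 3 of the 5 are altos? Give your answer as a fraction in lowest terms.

1872/4807

Total number of selections: C(23,5) = 33649.
Selections with exactly 3 altos: choose 3 of the 14 altos and 2 of the 9 sopranos, C(14,3)·C(9,2) = 364·36 = 13104.
Probability = 13104/33649 = 1872/4807.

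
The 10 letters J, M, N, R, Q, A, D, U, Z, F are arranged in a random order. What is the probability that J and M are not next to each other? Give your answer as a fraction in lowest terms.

4/5

There are 10! = 3628800 arrangements.
Arrangements with J and M adjacent: 2·9! = 725760.
So not adjacent: 3628800 − 725760 = 2903040, probability 2903040/3628800 = 4/5.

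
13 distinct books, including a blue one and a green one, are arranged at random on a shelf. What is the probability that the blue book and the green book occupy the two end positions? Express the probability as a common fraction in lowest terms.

1/78

There are 13! = 6227020800 arrangements.
Place the blue book and the green book at the ends in 2 ways, arrange the remaining 11 in 11! = 39916800 ways: 2·39916800 = 79833600.
Probability = 79833600/6227020800 = 1/78.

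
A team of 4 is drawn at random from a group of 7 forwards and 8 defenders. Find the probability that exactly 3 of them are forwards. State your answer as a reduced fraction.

The sample space is all 4-subsets of the 15: C(15,4) = 1365.
Selections with exactly 3 forwards: choose 3 of the 7 forwards and 1 of the 8 defenders, C(7,3)·C(8,1) = 35·8 = 280.
Probability = 280/1365 = 8/39.

8/39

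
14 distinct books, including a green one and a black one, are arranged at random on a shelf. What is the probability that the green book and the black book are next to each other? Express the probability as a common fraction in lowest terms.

There are 14! = 87178291200 arrangements.
Treat the green book and the black book as a block: 13! arrangements of the blocks × 2 orders within the block = 2·6227020800 = 12454041600.
Probability = 12454041600/87178291200 = 1/7.

1/7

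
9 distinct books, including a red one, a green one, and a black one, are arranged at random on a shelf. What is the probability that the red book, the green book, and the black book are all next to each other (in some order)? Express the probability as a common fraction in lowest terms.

There are 9! = 362880 arrangements.
Treat the three as one block: 7! placements × 3! orders within the block = 5040·6 = 30240.
Probability = 30240/362880 = 1/12.

1/12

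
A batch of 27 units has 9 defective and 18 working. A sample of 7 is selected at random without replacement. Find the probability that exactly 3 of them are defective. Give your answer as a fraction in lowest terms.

The sample space is all 7-subsets of the 27: C(27,7) = 888030.
Selections with exactly 3 defective: choose 3 of the 9 defective and 4 of the 18 working, C(9,3)·C(18,4) = 84·3060 = 257040.
Probability = 257040/888030 = 952/3289.

952/3289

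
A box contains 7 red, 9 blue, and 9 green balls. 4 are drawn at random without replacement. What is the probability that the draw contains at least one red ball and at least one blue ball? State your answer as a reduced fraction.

3948/6325

There are C(25,4) = 12650 possible draws.
By inclusion-exclusion on the complements, draws missing all red or all blue: C(18,4) + C(16,4) − C(9,4) = 3060 + 1820 − 126 = 4754.
So draws with at least one of each: 12650 − 4754 = 7896, probability 7896/12650 = 3948/6325.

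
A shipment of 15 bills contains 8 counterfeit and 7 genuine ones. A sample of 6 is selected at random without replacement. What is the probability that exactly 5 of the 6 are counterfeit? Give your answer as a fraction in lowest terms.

56/715

Total number of selections: C(15,6) = 5005.
Selections with exactly 5 counterfeit: choose 5 of the 8 counterfeit and 1 of the 7 genuine, C(8,5)·C(7,1) = 56·7 = 392.
Probability = 392/5005 = 56/715.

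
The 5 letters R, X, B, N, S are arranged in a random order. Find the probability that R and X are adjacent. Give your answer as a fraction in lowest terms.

2/5

There are 5! = 120 arrangements.
Treat R and X as a block: 4! arrangements of the blocks × 2 orders within the block = 2·24 = 48.
Probability = 48/120 = 2/5.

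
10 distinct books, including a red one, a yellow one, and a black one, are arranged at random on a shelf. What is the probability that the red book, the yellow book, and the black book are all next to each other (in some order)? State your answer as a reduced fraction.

1/15

There are 10! = 3628800 arrangements.
Treat the three as one block: 8! placements × 3! orders within the block = 40320·6 = 241920.
Probability = 241920/3628800 = 1/15.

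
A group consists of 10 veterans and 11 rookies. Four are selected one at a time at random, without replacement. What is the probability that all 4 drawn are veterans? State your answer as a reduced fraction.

Multiply the conditional probabilities at each draw: 10/21 · 9/20 · 8/19 · 7/18 = 5040/143640 = 2/57.

2/57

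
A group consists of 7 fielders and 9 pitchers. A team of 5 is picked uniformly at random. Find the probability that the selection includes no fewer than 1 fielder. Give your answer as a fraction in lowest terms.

Total selections: C(16,5) = 4368.
Favorable selections (no fewer than 1 fielder): C(7,1)·C(9,4) + C(7,2)·C(9,3) + C(7,3)·C(9,2) + C(7,4)·C(9,1) + C(7,5)·C(9,0) = 882 + 1764 + 1260 + 315 + 21 = 4242.
Probability = 4242/4368 = 101/104.

101/104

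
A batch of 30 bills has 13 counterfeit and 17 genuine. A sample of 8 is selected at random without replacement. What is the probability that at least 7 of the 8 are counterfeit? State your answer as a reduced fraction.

Total selections: C(30,8) = 5852925.
Favorable selections (at least 7 counterfeit): C(13,7)·C(17,1) + C(13,8)·C(17,0) = 29172 + 1287 = 30459.
Probability = 30459/5852925 = 781/150075.

781/150075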